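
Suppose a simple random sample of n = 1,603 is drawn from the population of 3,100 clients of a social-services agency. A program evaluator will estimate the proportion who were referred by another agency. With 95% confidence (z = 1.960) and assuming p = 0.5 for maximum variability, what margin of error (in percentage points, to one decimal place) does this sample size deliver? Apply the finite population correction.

Finite-population factor: (N−n)/(N−1) = (3100−1603)/(3100−1) = 0.4831.
SE(p̂) = √[p(1−p)/n · (N−n)/(N−1)] = √[0.2500/1603 × 0.4831] = 0.00868.
E = z × SE = 1.960 × 0.00868 = 0.01701 ≈ 1.7 percentage points.

1.7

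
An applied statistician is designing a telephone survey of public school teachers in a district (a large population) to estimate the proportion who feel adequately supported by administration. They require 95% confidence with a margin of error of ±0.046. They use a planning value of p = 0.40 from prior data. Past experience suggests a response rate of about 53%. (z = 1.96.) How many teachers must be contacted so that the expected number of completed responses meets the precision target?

Completed interviews needed: n₀ = 1.96² × 0.2400 / 0.046² ≈ 435.72 → 436.
At a 53% response rate, contacts needed = 436 / 0.53 ≈ 822.64 → 823.

823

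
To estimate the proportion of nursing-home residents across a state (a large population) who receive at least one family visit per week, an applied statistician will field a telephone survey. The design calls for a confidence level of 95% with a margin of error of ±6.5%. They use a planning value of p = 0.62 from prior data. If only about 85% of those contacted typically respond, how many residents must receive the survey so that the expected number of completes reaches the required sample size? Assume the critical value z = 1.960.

Completed interviews needed: n₀ = 1.960² × 0.2356 / 0.065² ≈ 214.22 → 215.
At an 85% response rate, contacts needed = 215 / 0.85 ≈ 252.94 → 253.

253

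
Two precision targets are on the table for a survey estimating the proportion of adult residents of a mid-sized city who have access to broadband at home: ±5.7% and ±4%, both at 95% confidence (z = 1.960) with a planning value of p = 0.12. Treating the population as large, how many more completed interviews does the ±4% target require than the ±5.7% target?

At ±5.7%: n = 1.960² × 0.1056 / 0.057² ≈ 124.86 → 125.
At ±4%: n = 1.960² × 0.1056 / 0.040² ≈ 253.55 → 254.
Additional respondents: 254 − 125 = 129.

129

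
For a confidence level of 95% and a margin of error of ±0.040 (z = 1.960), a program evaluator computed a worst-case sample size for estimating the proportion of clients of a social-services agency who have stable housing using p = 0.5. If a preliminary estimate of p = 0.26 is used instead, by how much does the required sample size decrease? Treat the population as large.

Conservative (p = 0.5): n = 1.960² × 0.25 / 0.040² ≈ 600.25 → 601.
Using p = 0.26: p(1−p) = 0.1924, so n = 1.960² × 0.1924 / 0.040² ≈ 461.95 → 462.
Reduction: 601 − 462 = 139.

139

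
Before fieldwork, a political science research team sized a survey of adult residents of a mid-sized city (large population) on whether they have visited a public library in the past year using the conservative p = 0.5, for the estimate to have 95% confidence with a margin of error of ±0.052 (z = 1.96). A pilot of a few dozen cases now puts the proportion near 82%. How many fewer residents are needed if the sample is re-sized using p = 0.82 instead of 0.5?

Conservative (p = 0.5): n = 1.96² × 0.25 / 0.052² ≈ 355.18 → 356.
Using p = 0.82: p(1−p) = 0.1476, so n = 1.96² × 0.1476 / 0.052² ≈ 209.70 → 210.
Reduction: 356 − 210 = 146.

146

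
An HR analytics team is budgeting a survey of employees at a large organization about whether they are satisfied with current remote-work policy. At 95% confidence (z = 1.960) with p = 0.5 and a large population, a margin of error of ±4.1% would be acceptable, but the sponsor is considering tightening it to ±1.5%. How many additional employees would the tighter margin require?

3697

At ±4.1%: n = 1.960² × 0.2500 / 0.041² ≈ 571.33 → 572.
At ±1.5%: n = 1.960² × 0.2500 / 0.015² ≈ 4268.44 → 4269.
Additional respondents: 4269 − 572 = 3697.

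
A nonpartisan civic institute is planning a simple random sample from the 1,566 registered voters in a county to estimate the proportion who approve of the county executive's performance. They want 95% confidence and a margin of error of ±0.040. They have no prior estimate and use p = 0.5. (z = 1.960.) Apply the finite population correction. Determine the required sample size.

435

Unadjusted: n₀ = 1.960² × 0.50 × 0.50 / 0.040² ≈ 600.25, so n₀ = 601.
Finite population correction with N = 1,566: n = n₀ / (1 + (n₀−1)/N) = 601 / (1 + 600/1566) = 601 / 1.3831 ≈ 434.52.
Rounding up, n = 435.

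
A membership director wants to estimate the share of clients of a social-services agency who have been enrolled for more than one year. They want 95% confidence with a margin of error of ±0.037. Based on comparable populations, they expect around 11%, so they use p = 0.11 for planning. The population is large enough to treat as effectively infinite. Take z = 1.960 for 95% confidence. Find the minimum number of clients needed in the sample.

275

With p = 0.11, p(1−p) = 0.0979.
n = z²·p(1−p)/E² = 1.960² × 0.0979 / 0.037² = 3.8416 × 0.0979 / 0.001369 ≈ 274.72.
Rounding up gives n = 275.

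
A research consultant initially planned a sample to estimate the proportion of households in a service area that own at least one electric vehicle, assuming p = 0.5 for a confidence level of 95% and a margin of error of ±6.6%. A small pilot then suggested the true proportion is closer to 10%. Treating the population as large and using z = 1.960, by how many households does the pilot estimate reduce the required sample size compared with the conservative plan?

141

Conservative (p = 0.5): n = 1.960² × 0.25 / 0.066² ≈ 220.48 → 221.
Using p = 0.10: p(1−p) = 0.0900, so n = 1.960² × 0.0900 / 0.066² ≈ 79.37 → 80.
Reduction: 221 − 80 = 141.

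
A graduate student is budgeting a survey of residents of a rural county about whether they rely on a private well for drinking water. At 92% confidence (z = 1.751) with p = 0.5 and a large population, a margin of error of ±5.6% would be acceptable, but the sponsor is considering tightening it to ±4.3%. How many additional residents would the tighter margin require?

At ±5.6%: n = 1.751² × 0.2500 / 0.056² ≈ 244.42 → 245.
At ±4.3%: n = 1.751² × 0.2500 / 0.043² ≈ 414.55 → 415.
Additional respondents: 415 − 245 = 170.

170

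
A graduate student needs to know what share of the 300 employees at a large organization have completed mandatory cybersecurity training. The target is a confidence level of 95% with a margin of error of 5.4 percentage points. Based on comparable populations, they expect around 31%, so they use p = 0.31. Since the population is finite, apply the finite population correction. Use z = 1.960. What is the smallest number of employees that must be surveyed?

Unadjusted: n₀ = 1.960² × 0.31 × 0.69 / 0.054² ≈ 281.80, so n₀ = 282.
Finite population correction with N = 300: n = n₀ / (1 + (n₀−1)/N) = 282 / (1 + 281/300) = 282 / 1.9367 ≈ 145.61.
Rounding up, n = 146.

146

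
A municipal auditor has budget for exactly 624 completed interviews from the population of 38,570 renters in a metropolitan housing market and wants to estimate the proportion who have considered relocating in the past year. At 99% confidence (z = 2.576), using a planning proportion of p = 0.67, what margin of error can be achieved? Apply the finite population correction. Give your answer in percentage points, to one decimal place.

Finite-population factor: (N−n)/(N−1) = (38570−624)/(38570−1) = 0.9838.
SE(p̂) = √[p(1−p)/n · (N−n)/(N−1)] = √[0.2211/624 × 0.9838] = 0.01867.
E = z × SE = 2.576 × 0.01867 = 0.04810 ≈ 4.8 percentage points.

4.8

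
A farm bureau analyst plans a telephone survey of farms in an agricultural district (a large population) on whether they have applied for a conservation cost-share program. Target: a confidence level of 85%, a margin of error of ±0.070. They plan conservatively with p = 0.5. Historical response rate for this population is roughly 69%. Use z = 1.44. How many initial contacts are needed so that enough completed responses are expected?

154

Completed interviews needed: n₀ = 1.44² × 0.2500 / 0.070² ≈ 105.80 → 106.
At a 69% response rate, contacts needed = 106 / 0.69 ≈ 153.62 → 154.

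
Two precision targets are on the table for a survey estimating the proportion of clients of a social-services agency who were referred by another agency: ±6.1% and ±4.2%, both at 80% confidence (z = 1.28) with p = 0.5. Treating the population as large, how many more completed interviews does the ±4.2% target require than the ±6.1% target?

122

At ±6.1%: n = 1.28² × 0.2500 / 0.061² ≈ 110.08 → 111.
At ±4.2%: n = 1.28² × 0.2500 / 0.042² ≈ 232.20 → 233.
Additional respondents: 233 − 111 = 122.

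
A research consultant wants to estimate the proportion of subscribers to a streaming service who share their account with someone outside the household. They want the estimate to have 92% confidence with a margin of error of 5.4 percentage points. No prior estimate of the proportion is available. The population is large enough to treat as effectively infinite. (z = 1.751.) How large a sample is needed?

263

With no prior estimate, use p = 0.5, giving p(1−p) = 0.25.
n = z²·p(1−p)/E² = 1.751² × 0.2500 / 0.054² = 3.0660 × 0.2500 / 0.002916 ≈ 262.86.
Rounding up gives n = 263.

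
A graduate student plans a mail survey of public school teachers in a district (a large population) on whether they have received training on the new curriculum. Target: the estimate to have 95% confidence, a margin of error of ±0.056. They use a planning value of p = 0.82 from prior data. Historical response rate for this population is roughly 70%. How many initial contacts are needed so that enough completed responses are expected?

259

For 95% confidence, z = 1.960.
Completed interviews needed: n₀ = 1.960² × 0.1476 / 0.056² ≈ 180.81 → 181.
At a 70% response rate, contacts needed = 181 / 0.70 ≈ 258.57 → 259.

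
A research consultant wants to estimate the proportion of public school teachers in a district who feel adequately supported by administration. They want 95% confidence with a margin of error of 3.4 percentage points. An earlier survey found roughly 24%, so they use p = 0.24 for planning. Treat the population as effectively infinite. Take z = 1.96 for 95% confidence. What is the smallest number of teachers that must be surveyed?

607

With p = 0.24, p(1−p) = 0.1824.
n = z²·p(1−p)/E² = 1.96² × 0.1824 / 0.034² = 3.8416 × 0.1824 / 0.001156 ≈ 606.15.
Rounding up gives n = 607.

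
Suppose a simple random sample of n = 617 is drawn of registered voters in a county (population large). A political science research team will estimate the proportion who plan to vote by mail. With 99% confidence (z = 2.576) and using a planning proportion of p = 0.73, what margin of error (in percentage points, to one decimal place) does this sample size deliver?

4.6

SE(p̂) = √[p(1−p)/n] = √[0.1971/617] = 0.01787.
E = z × SE = 2.576 × 0.01787 = 0.04604, or 4.6 percentage points.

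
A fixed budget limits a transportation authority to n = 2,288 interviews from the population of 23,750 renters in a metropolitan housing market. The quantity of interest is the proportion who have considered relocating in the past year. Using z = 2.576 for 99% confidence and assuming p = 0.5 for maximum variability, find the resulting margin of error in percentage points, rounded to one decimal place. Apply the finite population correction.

Finite-population factor: (N−n)/(N−1) = (23750−2288)/(23750−1) = 0.9037.
SE(p̂) = √[p(1−p)/n · (N−n)/(N−1)] = √[0.2500/2288 × 0.9037] = 0.00994.
E = z × SE = 2.576 × 0.00994 = 0.02560 ≈ 2.6 percentage points.

2.6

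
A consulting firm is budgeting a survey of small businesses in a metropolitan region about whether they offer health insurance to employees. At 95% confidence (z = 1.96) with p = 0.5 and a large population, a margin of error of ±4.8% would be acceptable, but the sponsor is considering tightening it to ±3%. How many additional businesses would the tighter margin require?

At ±4.8%: n = 1.96² × 0.2500 / 0.048² ≈ 416.84 → 417.
At ±3%: n = 1.96² × 0.2500 / 0.030² ≈ 1067.11 → 1068.
Additional respondents: 1068 − 417 = 651.

651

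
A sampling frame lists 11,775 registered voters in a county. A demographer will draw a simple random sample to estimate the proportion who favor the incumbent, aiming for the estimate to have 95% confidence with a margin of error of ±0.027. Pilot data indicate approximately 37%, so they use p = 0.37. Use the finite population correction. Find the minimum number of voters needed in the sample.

For 95% confidence, z = 1.960.
Unadjusted: n₀ = 1.960² × 0.37 × 0.63 / 0.027² ≈ 1228.36, so n₀ = 1229.
Finite population correction with N = 11,775: n = n₀ / (1 + (n₀−1)/N) = 1229 / (1 + 1228/11775) = 1229 / 1.1043 ≈ 1112.93.
Rounding up, n = 1113.

1113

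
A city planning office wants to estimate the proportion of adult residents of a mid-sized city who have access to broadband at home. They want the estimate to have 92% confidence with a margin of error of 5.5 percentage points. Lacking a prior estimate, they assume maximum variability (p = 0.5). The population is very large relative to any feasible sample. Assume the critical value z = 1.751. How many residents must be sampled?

With p = 0.5, p(1−p) = 0.25.
n = z²·p(1−p)/E² = 1.751² × 0.2500 / 0.055² = 3.0660 × 0.2500 / 0.003025 ≈ 253.39.
Rounding up gives n = 254.

254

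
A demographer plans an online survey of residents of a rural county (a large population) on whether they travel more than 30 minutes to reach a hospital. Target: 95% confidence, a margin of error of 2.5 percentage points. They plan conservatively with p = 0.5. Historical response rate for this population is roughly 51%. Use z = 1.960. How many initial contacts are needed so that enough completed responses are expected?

Completed interviews needed: n₀ = 1.960² × 0.2500 / 0.025² ≈ 1536.64 → 1537.
At a 51% response rate, contacts needed = 1537 / 0.51 ≈ 3013.73 → 3014.

3014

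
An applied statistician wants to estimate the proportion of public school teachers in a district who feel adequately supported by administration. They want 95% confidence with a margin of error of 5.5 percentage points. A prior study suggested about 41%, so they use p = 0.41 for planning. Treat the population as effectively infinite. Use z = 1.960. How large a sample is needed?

With p = 0.41, p(1−p) = 0.2419.
n = z²·p(1−p)/E² = 1.960² × 0.2419 / 0.055² = 3.8416 × 0.2419 / 0.003025 ≈ 307.20.
Rounding up gives n = 308.

308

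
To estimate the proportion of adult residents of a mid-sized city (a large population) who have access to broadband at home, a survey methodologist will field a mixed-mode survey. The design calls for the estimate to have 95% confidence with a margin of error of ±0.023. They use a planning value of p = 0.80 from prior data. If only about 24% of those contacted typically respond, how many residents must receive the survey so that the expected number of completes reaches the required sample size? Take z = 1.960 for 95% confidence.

Completed interviews needed: n₀ = 1.960² × 0.1600 / 0.023² ≈ 1161.92 → 1162.
At a 24% response rate, contacts needed = 1162 / 0.24 ≈ 4841.67 → 4842.

4842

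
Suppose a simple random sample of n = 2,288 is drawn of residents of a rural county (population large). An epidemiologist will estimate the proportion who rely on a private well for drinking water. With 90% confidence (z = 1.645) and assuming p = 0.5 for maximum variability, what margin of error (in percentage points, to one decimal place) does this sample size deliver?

1.7

SE(p̂) = √[p(1−p)/n] = √[0.2500/2288] = 0.01045.
E = z × SE = 1.645 × 0.01045 = 0.01720, or 1.7 percentage points.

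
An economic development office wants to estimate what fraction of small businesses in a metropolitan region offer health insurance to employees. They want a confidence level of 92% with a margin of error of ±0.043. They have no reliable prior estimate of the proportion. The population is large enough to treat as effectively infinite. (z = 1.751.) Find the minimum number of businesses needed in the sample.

415

With no prior estimate, use p = 0.5, giving p(1−p) = 0.25.
n = z²·p(1−p)/E² = 1.751² × 0.2500 / 0.043² = 3.0660 × 0.2500 / 0.001849 ≈ 414.55.
Rounding up gives n = 415.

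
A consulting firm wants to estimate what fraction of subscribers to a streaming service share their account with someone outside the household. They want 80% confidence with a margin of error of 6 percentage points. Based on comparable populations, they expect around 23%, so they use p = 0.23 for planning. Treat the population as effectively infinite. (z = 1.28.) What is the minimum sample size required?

81

With p = 0.23, p(1−p) = 0.1771.
n = z²·p(1−p)/E² = 1.28² × 0.1771 / 0.060² = 1.6384 × 0.1771 / 0.003600 ≈ 80.60.
Rounding up gives n = 81.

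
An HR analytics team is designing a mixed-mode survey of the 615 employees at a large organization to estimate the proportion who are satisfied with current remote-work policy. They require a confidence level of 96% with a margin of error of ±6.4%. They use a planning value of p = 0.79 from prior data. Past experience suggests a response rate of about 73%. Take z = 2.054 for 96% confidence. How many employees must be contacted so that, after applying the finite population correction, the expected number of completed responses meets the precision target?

Completed interviews needed (unadjusted): n₀ = 2.054² × 0.1659 / 0.064² ≈ 170.88 → 171.
FPC for N = 615: n = 171 / (1 + 170/615) = 171 / 1.2764 ≈ 133.97 → 134.
At a 73% response rate, contacts needed = 134 / 0.73 ≈ 183.56 → 184.

184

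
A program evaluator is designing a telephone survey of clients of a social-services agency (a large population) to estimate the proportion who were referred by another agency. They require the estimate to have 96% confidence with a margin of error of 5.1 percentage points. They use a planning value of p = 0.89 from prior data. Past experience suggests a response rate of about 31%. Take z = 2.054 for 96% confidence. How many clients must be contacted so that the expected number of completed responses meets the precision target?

Completed interviews needed: n₀ = 2.054² × 0.0979 / 0.051² ≈ 158.80 → 159.
At a 31% response rate, contacts needed = 159 / 0.31 ≈ 512.90 → 513.

513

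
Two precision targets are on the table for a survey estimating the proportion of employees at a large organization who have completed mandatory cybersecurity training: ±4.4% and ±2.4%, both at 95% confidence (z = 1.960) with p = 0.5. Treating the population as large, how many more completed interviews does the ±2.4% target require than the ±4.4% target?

1171

At ±4.4%: n = 1.960² × 0.2500 / 0.044² ≈ 496.07 → 497.
At ±2.4%: n = 1.960² × 0.2500 / 0.024² ≈ 1667.36 → 1668.
Additional respondents: 1668 − 497 = 1171.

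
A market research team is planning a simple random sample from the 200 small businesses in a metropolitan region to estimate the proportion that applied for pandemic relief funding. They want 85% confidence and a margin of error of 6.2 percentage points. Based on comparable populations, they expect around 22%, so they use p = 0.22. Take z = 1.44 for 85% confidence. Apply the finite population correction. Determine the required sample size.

Unadjusted: n₀ = 1.44² × 0.22 × 0.78 / 0.062² ≈ 92.57, so n₀ = 93.
Finite population correction with N = 200: n = n₀ / (1 + (n₀−1)/N) = 93 / (1 + 92/200) = 93 / 1.4600 ≈ 63.70.
Rounding up, n = 64.

64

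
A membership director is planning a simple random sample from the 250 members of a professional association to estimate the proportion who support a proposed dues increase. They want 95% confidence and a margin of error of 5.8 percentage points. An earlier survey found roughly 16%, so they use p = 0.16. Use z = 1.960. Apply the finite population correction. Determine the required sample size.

Unadjusted: n₀ = 1.960² × 0.16 × 0.84 / 0.058² ≈ 153.48, so n₀ = 154.
Finite population correction with N = 250: n = n₀ / (1 + (n₀−1)/N) = 154 / (1 + 153/250) = 154 / 1.6120 ≈ 95.53.
Rounding up, n = 96.

96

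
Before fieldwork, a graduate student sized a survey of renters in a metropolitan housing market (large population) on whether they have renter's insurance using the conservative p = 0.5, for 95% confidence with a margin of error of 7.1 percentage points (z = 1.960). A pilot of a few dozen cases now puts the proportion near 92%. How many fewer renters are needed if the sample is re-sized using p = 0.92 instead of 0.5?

Conservative (p = 0.5): n = 1.960² × 0.25 / 0.071² ≈ 190.52 → 191.
Using p = 0.92: p(1−p) = 0.0736, so n = 1.960² × 0.0736 / 0.071² ≈ 56.09 → 57.
Reduction: 191 − 57 = 134.

134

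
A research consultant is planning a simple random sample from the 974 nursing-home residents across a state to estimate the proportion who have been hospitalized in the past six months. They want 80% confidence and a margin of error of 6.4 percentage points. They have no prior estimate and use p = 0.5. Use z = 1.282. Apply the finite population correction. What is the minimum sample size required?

92

Unadjusted: n₀ = 1.282² × 0.50 × 0.50 / 0.064² ≈ 100.31, so n₀ = 101.
Finite population correction with N = 974: n = n₀ / (1 + (n₀−1)/N) = 101 / (1 + 100/974) = 101 / 1.1027 ≈ 91.60.
Rounding up, n = 92.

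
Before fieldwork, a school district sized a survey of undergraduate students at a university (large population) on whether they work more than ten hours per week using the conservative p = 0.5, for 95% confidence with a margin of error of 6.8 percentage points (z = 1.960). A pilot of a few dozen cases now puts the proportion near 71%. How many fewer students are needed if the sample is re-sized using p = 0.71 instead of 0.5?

Conservative (p = 0.5): n = 1.960² × 0.25 / 0.068² ≈ 207.70 → 208.
Using p = 0.71: p(1−p) = 0.2059, so n = 1.960² × 0.2059 / 0.068² ≈ 171.06 → 172.
Reduction: 208 − 172 = 36.

36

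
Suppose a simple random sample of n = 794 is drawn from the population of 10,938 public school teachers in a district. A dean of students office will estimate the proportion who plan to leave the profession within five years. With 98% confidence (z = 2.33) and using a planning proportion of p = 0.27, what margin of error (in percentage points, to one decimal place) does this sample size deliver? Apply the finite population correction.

Finite-population factor: (N−n)/(N−1) = (10938−794)/(10938−1) = 0.9275.
SE(p̂) = √[p(1−p)/n · (N−n)/(N−1)] = √[0.1971/794 × 0.9275] = 0.01517.
E = z × SE = 2.33 × 0.01517 = 0.03535 ≈ 3.5 percentage points.

3.5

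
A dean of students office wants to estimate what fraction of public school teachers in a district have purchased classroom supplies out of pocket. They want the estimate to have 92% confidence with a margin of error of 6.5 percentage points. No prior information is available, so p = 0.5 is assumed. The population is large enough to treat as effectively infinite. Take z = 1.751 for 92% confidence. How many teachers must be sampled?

182

With p = 0.5, p(1−p) = 0.25.
n = z²·p(1−p)/E² = 1.751² × 0.2500 / 0.065² = 3.0660 × 0.2500 / 0.004225 ≈ 181.42.
Rounding up gives n = 182.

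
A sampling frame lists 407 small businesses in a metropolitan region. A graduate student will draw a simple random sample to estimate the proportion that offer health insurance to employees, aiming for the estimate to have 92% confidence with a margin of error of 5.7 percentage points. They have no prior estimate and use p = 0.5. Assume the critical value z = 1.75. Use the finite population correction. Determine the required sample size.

Unadjusted: n₀ = 1.75² × 0.50 × 0.50 / 0.057² ≈ 235.65, so n₀ = 236.
Finite population correction with N = 407: n = n₀ / (1 + (n₀−1)/N) = 236 / (1 + 235/407) = 236 / 1.5774 ≈ 149.61.
Rounding up, n = 150.

150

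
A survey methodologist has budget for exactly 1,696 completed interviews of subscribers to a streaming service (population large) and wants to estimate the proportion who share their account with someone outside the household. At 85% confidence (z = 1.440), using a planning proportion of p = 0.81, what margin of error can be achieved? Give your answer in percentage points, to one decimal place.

1.4

SE(p̂) = √[p(1−p)/n] = √[0.1539/1696] = 0.00953.
E = z × SE = 1.440 × 0.00953 = 0.01372, or 1.4 percentage points.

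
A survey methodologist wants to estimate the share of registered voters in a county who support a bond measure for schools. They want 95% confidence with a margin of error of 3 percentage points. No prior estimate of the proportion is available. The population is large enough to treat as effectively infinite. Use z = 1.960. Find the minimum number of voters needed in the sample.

1068

With no prior estimate, use p = 0.5, giving p(1−p) = 0.25.
n = z²·p(1−p)/E² = 1.960² × 0.2500 / 0.030² = 3.8416 × 0.2500 / 0.000900 ≈ 1067.11.
Rounding up gives n = 1068.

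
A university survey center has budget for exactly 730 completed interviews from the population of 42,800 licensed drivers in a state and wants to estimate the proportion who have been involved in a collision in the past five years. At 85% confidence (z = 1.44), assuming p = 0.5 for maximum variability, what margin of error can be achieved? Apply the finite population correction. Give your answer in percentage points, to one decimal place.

Finite-population factor: (N−n)/(N−1) = (42800−730)/(42800−1) = 0.9830.
SE(p̂) = √[p(1−p)/n · (N−n)/(N−1)] = √[0.2500/730 × 0.9830] = 0.01835.
E = z × SE = 1.44 × 0.01835 = 0.02642 ≈ 2.6 percentage points.

2.6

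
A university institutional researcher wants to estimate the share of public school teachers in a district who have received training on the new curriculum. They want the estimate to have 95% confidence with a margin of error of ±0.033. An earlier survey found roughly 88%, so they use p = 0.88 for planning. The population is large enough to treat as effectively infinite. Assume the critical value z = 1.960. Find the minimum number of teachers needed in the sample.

373

With p = 0.88, p(1−p) = 0.1056.
n = z²·p(1−p)/E² = 1.960² × 0.1056 / 0.033² = 3.8416 × 0.1056 / 0.001089 ≈ 372.52.
Rounding up gives n = 373.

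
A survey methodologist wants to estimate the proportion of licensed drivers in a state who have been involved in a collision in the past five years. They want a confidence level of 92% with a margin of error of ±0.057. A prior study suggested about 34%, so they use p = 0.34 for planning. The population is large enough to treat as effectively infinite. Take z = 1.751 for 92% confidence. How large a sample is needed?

212

With p = 0.34, p(1−p) = 0.2244.
n = z²·p(1−p)/E² = 1.751² × 0.2244 / 0.057² = 3.0660 × 0.2244 / 0.003249 ≈ 211.76.
Rounding up gives n = 212.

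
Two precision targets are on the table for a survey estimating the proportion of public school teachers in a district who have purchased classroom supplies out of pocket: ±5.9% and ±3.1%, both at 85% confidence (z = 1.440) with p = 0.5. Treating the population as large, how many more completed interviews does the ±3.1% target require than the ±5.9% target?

At ±5.9%: n = 1.440² × 0.2500 / 0.059² ≈ 148.92 → 149.
At ±3.1%: n = 1.440² × 0.2500 / 0.031² ≈ 539.44 → 540.
Additional respondents: 540 − 149 = 391.

391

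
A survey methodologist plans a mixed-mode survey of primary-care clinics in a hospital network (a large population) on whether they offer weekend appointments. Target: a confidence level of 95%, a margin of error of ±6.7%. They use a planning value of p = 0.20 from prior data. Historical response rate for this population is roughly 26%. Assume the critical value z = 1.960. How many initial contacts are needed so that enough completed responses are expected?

527

Completed interviews needed: n₀ = 1.960² × 0.1600 / 0.067² ≈ 136.92 → 137.
At a 26% response rate, contacts needed = 137 / 0.26 ≈ 526.92 → 527.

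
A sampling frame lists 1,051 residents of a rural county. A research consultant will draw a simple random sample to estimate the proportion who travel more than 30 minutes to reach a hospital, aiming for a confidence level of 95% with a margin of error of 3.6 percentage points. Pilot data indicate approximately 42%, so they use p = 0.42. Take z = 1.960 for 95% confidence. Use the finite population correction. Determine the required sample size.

Unadjusted: n₀ = 1.960² × 0.42 × 0.58 / 0.036² ≈ 722.08, so n₀ = 723.
Finite population correction with N = 1,051: n = n₀ / (1 + (n₀−1)/N) = 723 / (1 + 722/1051) = 723 / 1.6870 ≈ 428.58.
Rounding up, n = 429.

429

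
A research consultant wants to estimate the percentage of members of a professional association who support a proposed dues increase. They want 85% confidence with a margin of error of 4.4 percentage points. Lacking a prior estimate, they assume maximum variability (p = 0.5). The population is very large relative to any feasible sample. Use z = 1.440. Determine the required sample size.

With p = 0.5, p(1−p) = 0.25.
n = z²·p(1−p)/E² = 1.440² × 0.2500 / 0.044² = 2.0736 × 0.2500 / 0.001936 ≈ 267.77.
Rounding up gives n = 268.

268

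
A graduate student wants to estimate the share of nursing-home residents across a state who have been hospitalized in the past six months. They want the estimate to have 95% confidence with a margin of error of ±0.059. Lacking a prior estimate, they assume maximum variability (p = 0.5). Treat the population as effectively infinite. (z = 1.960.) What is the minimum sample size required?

276

With p = 0.5, p(1−p) = 0.25.
n = z²·p(1−p)/E² = 1.960² × 0.2500 / 0.059² = 3.8416 × 0.2500 / 0.003481 ≈ 275.90.
Rounding up gives n = 276.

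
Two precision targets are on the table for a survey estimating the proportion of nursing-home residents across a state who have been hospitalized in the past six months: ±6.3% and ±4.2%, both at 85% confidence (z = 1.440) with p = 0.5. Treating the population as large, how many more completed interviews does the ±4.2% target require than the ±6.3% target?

At ±6.3%: n = 1.440² × 0.2500 / 0.063² ≈ 130.61 → 131.
At ±4.2%: n = 1.440² × 0.2500 / 0.042² ≈ 293.88 → 294.
Additional respondents: 294 − 131 = 163.

163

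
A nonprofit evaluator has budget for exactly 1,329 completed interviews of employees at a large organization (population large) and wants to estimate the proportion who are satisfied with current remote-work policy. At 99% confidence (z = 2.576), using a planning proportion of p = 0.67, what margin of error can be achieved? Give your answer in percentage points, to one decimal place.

SE(p̂) = √[p(1−p)/n] = √[0.2211/1329] = 0.01290.
E = z × SE = 2.576 × 0.01290 = 0.03323, or 3.3 percentage points.

3.3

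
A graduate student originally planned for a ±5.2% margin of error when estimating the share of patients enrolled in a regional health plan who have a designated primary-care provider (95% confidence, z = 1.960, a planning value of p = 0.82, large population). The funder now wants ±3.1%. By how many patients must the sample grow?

381

At ±5.2%: n = 1.960² × 0.1476 / 0.052² ≈ 209.70 → 210.
At ±3.1%: n = 1.960² × 0.1476 / 0.031² ≈ 590.03 → 591.
Additional respondents: 591 − 210 = 381.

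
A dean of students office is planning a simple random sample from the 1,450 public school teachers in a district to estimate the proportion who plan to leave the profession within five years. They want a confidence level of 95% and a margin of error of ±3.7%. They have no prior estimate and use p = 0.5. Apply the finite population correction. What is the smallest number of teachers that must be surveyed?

474

For 95% confidence, z = 1.960.
Unadjusted: n₀ = 1.960² × 0.50 × 0.50 / 0.037² ≈ 701.53, so n₀ = 702.
Finite population correction with N = 1,450: n = n₀ / (1 + (n₀−1)/N) = 702 / (1 + 701/1450) = 702 / 1.4834 ≈ 473.22.
Rounding up, n = 474.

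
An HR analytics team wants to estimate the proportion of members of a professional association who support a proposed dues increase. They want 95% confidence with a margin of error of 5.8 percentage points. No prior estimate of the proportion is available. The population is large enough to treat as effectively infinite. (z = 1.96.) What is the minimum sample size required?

286

With no prior estimate, use p = 0.5, giving p(1−p) = 0.25.
n = z²·p(1−p)/E² = 1.96² × 0.2500 / 0.058² = 3.8416 × 0.2500 / 0.003364 ≈ 285.49.
Rounding up gives n = 286.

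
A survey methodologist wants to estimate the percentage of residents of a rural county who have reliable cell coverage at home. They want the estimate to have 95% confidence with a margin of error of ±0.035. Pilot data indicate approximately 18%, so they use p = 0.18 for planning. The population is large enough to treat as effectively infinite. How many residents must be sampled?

463

For 95% confidence, z = 1.96.
With p = 0.18, p(1−p) = 0.1476.
n = z²·p(1−p)/E² = 1.96² × 0.1476 / 0.035² = 3.8416 × 0.1476 / 0.001225 ≈ 462.87.
Rounding up gives n = 463.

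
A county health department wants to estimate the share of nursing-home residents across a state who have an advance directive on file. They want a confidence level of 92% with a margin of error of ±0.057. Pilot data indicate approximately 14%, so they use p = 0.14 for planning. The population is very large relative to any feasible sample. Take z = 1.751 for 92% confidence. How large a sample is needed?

114

With p = 0.14, p(1−p) = 0.1204.
n = z²·p(1−p)/E² = 1.751² × 0.1204 / 0.057² = 3.0660 × 0.1204 / 0.003249 ≈ 113.62.
Rounding up gives n = 114.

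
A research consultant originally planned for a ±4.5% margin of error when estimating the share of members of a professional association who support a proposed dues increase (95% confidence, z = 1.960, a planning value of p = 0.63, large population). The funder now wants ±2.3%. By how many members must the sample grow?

At ±4.5%: n = 1.960² × 0.2331 / 0.045² ≈ 442.21 → 443.
At ±2.3%: n = 1.960² × 0.2331 / 0.023² ≈ 1692.77 → 1693.
Additional respondents: 1693 − 443 = 1250.

1250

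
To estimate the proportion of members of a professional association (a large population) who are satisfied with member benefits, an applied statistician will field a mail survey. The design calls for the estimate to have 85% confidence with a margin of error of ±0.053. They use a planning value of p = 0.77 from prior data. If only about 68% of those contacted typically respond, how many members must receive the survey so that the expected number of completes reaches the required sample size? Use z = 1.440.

Completed interviews needed: n₀ = 1.440² × 0.1771 / 0.053² ≈ 130.73 → 131.
At a 68% response rate, contacts needed = 131 / 0.68 ≈ 192.65 → 193.

193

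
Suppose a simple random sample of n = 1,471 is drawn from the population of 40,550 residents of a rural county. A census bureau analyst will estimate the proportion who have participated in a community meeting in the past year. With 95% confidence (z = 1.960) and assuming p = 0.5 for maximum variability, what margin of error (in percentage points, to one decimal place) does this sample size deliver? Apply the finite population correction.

Finite-population factor: (N−n)/(N−1) = (40550−1471)/(40550−1) = 0.9637.
SE(p̂) = √[p(1−p)/n · (N−n)/(N−1)] = √[0.2500/1471 × 0.9637] = 0.01280.
E = z × SE = 1.960 × 0.01280 = 0.02508 ≈ 2.5 percentage points.

2.5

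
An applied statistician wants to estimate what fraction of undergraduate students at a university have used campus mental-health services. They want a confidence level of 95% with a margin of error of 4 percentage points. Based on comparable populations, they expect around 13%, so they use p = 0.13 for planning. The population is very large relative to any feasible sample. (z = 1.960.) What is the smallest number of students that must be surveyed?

272

With p = 0.13, p(1−p) = 0.1131.
n = z²·p(1−p)/E² = 1.960² × 0.1131 / 0.040² = 3.8416 × 0.1131 / 0.001600 ≈ 271.55.
Rounding up gives n = 272.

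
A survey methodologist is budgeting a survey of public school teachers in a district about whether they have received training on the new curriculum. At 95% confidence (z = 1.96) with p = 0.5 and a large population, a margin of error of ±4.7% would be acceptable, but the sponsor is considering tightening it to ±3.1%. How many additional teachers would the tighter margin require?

565

At ±4.7%: n = 1.96² × 0.2500 / 0.047² ≈ 434.77 → 435.
At ±3.1%: n = 1.96² × 0.2500 / 0.031² ≈ 999.38 → 1000.
Additional respondents: 1000 − 435 = 565.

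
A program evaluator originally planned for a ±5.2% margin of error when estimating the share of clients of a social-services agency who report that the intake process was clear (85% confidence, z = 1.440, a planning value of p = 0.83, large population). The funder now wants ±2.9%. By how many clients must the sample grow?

239

At ±5.2%: n = 1.440² × 0.1411 / 0.052² ≈ 108.20 → 109.
At ±2.9%: n = 1.440² × 0.1411 / 0.029² ≈ 347.90 → 348.
Additional respondents: 348 − 109 = 239.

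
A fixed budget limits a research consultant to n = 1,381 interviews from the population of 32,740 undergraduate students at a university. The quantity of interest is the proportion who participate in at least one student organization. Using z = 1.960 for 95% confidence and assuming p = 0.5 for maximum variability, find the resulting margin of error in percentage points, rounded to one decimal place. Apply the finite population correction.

Finite-population factor: (N−n)/(N−1) = (32740−1381)/(32740−1) = 0.9578.
SE(p̂) = √[p(1−p)/n · (N−n)/(N−1)] = √[0.2500/1381 × 0.9578] = 0.01317.
E = z × SE = 1.960 × 0.01317 = 0.02581 ≈ 2.6 percentage points.

2.6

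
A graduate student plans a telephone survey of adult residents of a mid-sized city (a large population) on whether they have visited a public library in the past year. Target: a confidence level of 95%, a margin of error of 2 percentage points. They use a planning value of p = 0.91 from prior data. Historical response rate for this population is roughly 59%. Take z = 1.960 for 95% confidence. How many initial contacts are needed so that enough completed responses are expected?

1334

Completed interviews needed: n₀ = 1.960² × 0.0819 / 0.020² ≈ 786.57 → 787.
At a 59% response rate, contacts needed = 787 / 0.59 ≈ 1333.90 → 1334.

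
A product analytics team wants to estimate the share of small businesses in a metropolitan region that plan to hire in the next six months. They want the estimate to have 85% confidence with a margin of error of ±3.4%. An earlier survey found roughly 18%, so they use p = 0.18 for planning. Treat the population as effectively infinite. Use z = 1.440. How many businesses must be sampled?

With p = 0.18, p(1−p) = 0.1476.
n = z²·p(1−p)/E² = 1.440² × 0.1476 / 0.034² = 2.0736 × 0.1476 / 0.001156 ≈ 264.76.
Rounding up gives n = 265.

265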